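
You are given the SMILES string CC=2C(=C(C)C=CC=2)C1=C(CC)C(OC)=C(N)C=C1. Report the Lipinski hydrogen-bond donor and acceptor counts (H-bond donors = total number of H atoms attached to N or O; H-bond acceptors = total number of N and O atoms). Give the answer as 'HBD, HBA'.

2, 2

Donors: find every N or O and count the H atoms it carries.
  atom 14 (O): bond orders sum to 2 → 0 H
  atom 17 (N): bond orders sum to 1 → 2 H
Lipinski HBD = 2.
Acceptors: N atoms = 1, O atoms = 1 → HBA = 2.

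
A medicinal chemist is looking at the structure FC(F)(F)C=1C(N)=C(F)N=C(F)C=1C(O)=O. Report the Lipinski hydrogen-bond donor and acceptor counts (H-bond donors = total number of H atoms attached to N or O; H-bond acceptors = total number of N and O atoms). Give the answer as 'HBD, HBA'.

Donors: find every N or O and count the H atoms it carries.
  atom 7 (N): bond orders sum to 1 → 2 H
  atom 10 (N): bond orders sum to 3 → 0 H
  atom 15 (O): bond orders sum to 1 → 1 H
  atom 16 (O): bond orders sum to 2 → 0 H
Lipinski HBD = 3.
Acceptors: N atoms = 2, O atoms = 2 → HBA = 4.

3, 4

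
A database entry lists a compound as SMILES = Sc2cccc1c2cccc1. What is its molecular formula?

Walk through each heavy atom and fill implicit hydrogens from standard valence (C 4, N 3, O 2, S 2, halogen 1); for lowercase aromatic atoms, an aromatic c carries 1 H when it has two neighbours and 0 H with three, and aromatic n carries 0 H:
  atom 1: S, bond orders sum to 1 (valence 2) → 1 H
  atom 2: aromatic c, 3 neighbours → 0 H
  atom 3: aromatic c, 2 neighbours → 1 H
  atom 4: aromatic c, 2 neighbours → 1 H
  atom 5: aromatic c, 2 neighbours → 1 H
  atom 6: aromatic c, 3 neighbours → 0 H
  atom 7: aromatic c, 3 neighbours → 0 H
  atom 8: aromatic c, 2 neighbours → 1 H
  atom 9: aromatic c, 2 neighbours → 1 H
  atom 10: aromatic c, 2 neighbours → 1 H
  atom 11: aromatic c, 2 neighbours → 1 H
Totals → C:10, H:8, S:1.
In Hill order: C10H8S.

C10H8S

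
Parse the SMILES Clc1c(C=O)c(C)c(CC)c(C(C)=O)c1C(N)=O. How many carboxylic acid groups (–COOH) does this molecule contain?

0

Scan the SMILES for the carboxylic acid motif — none present.
Groups that are present: 1 aldehyde, 1 amide, 1 ketone.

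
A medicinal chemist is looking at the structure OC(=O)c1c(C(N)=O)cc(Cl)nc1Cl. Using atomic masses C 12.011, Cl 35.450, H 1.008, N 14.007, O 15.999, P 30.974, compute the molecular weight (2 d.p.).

235.02 g/mol

First, the molecular formula is C7H4Cl2N2O3 (counting implicit H from valence).
  C: 7 × 12.011 = 84.077
  Cl: 2 × 35.450 = 70.900
  H: 4 × 1.008 = 4.032
  N: 2 × 14.007 = 28.014
  O: 3 × 15.999 = 47.997
Sum: 7×12.011 + 2×35.450 + 4×1.008 + 2×14.007 + 3×15.999 = 235.020 → 235.02 g/mol.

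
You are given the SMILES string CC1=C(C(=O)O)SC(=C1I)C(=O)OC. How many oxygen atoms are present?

4

Scan the SMILES for O atoms (remember two-letter symbols like Cl and Br are single atoms).
Oxygen count: 4.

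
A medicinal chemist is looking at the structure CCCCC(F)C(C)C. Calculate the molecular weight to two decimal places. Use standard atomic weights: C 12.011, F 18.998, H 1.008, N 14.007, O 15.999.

First, the molecular formula is C8H17F (counting implicit H from valence).
  C: 8 × 12.011 = 96.088
  F: 1 × 18.998 = 18.998
  H: 17 × 1.008 = 17.136
Sum: 8×12.011 + 1×18.998 + 17×1.008 = 132.222 → 132.22 g/mol.

132.22 g/mol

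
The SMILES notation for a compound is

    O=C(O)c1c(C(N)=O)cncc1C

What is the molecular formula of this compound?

Walk through each heavy atom and fill implicit hydrogens from standard valence (C 4, N 3, O 2, S 2, halogen 1); for lowercase aromatic atoms, an aromatic c carries 1 H when it has two neighbours and 0 H with three, and aromatic n carries 0 H:
  atom 1: O, bond orders sum to 2 (valence 2) → 0 H
  atom 2: C, bond orders sum to 4 (valence 4) → 0 H
  atom 3: O, bond orders sum to 1 (valence 2) → 1 H
  atom 4: aromatic c, 3 neighbours → 0 H
  atom 5: aromatic c, 3 neighbours → 0 H
  atom 6: C, bond orders sum to 4 (valence 4) → 0 H
  atom 7: N, bond orders sum to 1 (valence 3) → 2 H
  atom 8: O, bond orders sum to 2 (valence 2) → 0 H
  atom 9: aromatic c, 2 neighbours → 1 H
  atom 10: aromatic n, 2 neighbours → 0 H
  atom 11: aromatic c, 2 neighbours → 1 H
  atom 12: aromatic c, 3 neighbours → 0 H
  atom 13: C, bond orders sum to 1 (valence 4) → 3 H
Totals → C:8, H:8, N:2, O:3.
In Hill order: C8H8N2O3.

C8H8N2O3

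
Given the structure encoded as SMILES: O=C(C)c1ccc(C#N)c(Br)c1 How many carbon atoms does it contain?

Count every carbon token in the SMILES (each C, including those in ring-closure positions and inside branches).
Carbon count: 9.

9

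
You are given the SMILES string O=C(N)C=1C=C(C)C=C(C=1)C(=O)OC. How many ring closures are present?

In SMILES, each pair of matching ring-closure digits denotes one ring-closing bond; the number of such bonds equals the number of independent rings.
Ring-closure bonds here: 1.

1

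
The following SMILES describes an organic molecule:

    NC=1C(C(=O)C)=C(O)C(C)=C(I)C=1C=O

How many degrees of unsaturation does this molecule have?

6

Molecular formula: C10H10INO3.
DoU = (2C + 2 + N − H − X) / 2, where X is the halogen count and O/S are ignored.
    = (2·10 + 2 + 1 − 10 − 1) / 2 = 12 / 2 = 6.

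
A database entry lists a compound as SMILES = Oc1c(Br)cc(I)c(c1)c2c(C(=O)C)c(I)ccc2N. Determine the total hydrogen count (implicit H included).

10

Walk through each heavy atom and fill implicit hydrogens from standard valence (C 4, N 3, O 2, S 2, halogen 1); for lowercase aromatic atoms, an aromatic c carries 1 H when it has two neighbours and 0 H with three, and aromatic n carries 0 H:
  atom 1: O, bond orders sum to 1 (valence 2) → 1 H
  atom 2: aromatic c, 3 neighbours → 0 H
  atom 3: aromatic c, 3 neighbours → 0 H
  atom 4: Br (halogen, monovalent) → 0 H
  atom 5: aromatic c, 2 neighbours → 1 H
  atom 6: aromatic c, 3 neighbours → 0 H
  atom 7: I (halogen, monovalent) → 0 H
  atom 8: aromatic c, 3 neighbours → 0 H
  atom 9: aromatic c, 2 neighbours → 1 H
  atom 10: aromatic c, 3 neighbours → 0 H
  atom 11: aromatic c, 3 neighbours → 0 H
  atom 12: C, bond orders sum to 4 (valence 4) → 0 H
  atom 13: O, bond orders sum to 2 (valence 2) → 0 H
  atom 14: C, bond orders sum to 1 (valence 4) → 3 H
  atom 15: aromatic c, 3 neighbours → 0 H
  atom 16: I (halogen, monovalent) → 0 H
  atom 17: aromatic c, 2 neighbours → 1 H
  atom 18: aromatic c, 2 neighbours → 1 H
  atom 19: aromatic c, 3 neighbours → 0 H
  atom 20: N, bond orders sum to 1 (valence 3) → 2 H
Total hydrogens: 10.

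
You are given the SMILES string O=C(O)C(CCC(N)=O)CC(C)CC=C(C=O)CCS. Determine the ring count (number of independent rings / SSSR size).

In SMILES, each pair of matching ring-closure digits denotes one ring-closing bond; the number of such bonds equals the number of independent rings.
Ring-closure bonds here: 0.

0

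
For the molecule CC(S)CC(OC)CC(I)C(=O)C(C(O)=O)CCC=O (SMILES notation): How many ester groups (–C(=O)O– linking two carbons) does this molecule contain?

Scan the SMILES for the ester motif — none present.
Groups that are present: 1 aldehyde, 1 carboxylic acid, 1 ether, 1 ketone, 1 thiol.

0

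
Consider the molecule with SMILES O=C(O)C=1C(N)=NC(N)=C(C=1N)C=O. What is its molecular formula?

Walk through each heavy atom and fill implicit hydrogens from standard valence (C 4, N 3, O 2, S 2, halogen 1):
  atom 1: O, bond orders sum to 2 (valence 2) → 0 H
  atom 2: C, bond orders sum to 4 (valence 4) → 0 H
  atom 3: O, bond orders sum to 1 (valence 2) → 1 H
  atom 4: C, bond orders sum to 4 (valence 4) → 0 H
  atom 5: C, bond orders sum to 4 (valence 4) → 0 H
  atom 6: N, bond orders sum to 1 (valence 3) → 2 H
  atom 7: N, bond orders sum to 3 (valence 3) → 0 H
  atom 8: C, bond orders sum to 4 (valence 4) → 0 H
  atom 9: N, bond orders sum to 1 (valence 3) → 2 H
  atom 10: C, bond orders sum to 4 (valence 4) → 0 H
  atom 11: C, bond orders sum to 4 (valence 4) → 0 H
  atom 12: N, bond orders sum to 1 (valence 3) → 2 H
  atom 13: C, bond orders sum to 3 (valence 4) → 1 H
  atom 14: O, bond orders sum to 2 (valence 2) → 0 H
Totals → C:7, H:8, N:4, O:3.

C7H8N4O3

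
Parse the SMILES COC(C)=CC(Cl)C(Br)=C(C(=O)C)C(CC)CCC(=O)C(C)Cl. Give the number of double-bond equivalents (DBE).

4

Degree of unsaturation = (number of rings) + (number of π bonds).
Ring closures in the SMILES: 0.
π bonds: 4 double bonds (each 1 DoU) → 4 DoU from unsaturation.
Total DoU = 0 + 4 = 4.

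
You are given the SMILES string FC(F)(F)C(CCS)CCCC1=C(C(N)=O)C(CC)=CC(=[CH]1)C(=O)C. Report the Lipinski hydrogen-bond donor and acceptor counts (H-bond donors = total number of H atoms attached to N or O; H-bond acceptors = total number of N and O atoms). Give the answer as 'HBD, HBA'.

Donors: find every N or O and count the H atoms it carries.
  atom 15 (N): bond orders sum to 1 → 2 H
  atom 16 (O): bond orders sum to 2 → 0 H
  atom 24 (O): bond orders sum to 2 → 0 H
Lipinski HBD = 2.
Acceptors: N atoms = 1, O atoms = 2 → HBA = 3.

2, 3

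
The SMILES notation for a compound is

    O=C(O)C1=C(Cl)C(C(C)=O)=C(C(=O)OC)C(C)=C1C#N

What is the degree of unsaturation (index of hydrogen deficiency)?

Degree of unsaturation = (number of rings) + (number of π bonds).
Ring closures in the SMILES: 1.
π bonds: 6 double bonds (each 1 DoU), 1 triple bond (each 2 DoU) → 8 DoU from unsaturation.
Total DoU = 1 + 8 = 9.

9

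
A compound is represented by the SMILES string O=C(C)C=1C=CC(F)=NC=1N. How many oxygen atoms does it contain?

Scan the SMILES for O atoms (remember two-letter symbols like Cl and Br are single atoms).
Oxygen count: 1.

1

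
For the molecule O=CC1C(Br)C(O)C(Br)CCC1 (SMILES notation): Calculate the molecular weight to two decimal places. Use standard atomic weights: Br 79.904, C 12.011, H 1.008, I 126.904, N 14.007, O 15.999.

First, the molecular formula is C8H12Br2O2 (counting implicit H from valence).
  Br: 2 × 79.904 = 159.808
  C: 8 × 12.011 = 96.088
  H: 12 × 1.008 = 12.096
  O: 2 × 15.999 = 31.998
Sum: 2×79.904 + 8×12.011 + 12×1.008 + 2×15.999 = 299.990 → 299.99 g/mol.

299.99 g/mol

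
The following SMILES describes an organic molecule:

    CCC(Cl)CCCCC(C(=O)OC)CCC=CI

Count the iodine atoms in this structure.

Scan the SMILES for I atoms (remember two-letter symbols like Cl and Br are single atoms).
Iodine count: 1.

1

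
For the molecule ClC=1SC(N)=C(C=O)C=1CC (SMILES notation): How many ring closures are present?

In SMILES, each pair of matching ring-closure digits denotes one ring-closing bond; the number of such bonds equals the number of independent rings.
Ring-closure bonds here: 1.

1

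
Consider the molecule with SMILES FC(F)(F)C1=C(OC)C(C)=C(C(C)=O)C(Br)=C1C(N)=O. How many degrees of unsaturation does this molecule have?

6

Degree of unsaturation = (number of rings) + (number of π bonds).
Ring closures in the SMILES: 1.
π bonds: 5 double bonds (each 1 DoU) → 5 DoU from unsaturation.
Total DoU = 1 + 5 = 6.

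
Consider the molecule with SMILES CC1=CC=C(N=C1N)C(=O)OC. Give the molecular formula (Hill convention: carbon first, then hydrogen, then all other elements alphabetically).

C8H10N2O2

Walk through each heavy atom and fill implicit hydrogens from standard valence (C 4, N 3, O 2, S 2, halogen 1):
  atom 1: C, bond orders sum to 1 (valence 4) → 3 H
  atom 2: C, bond orders sum to 4 (valence 4) → 0 H
  atom 3: C, bond orders sum to 3 (valence 4) → 1 H
  atom 4: C, bond orders sum to 3 (valence 4) → 1 H
  atom 5: C, bond orders sum to 4 (valence 4) → 0 H
  atom 6: N, bond orders sum to 3 (valence 3) → 0 H
  atom 7: C, bond orders sum to 4 (valence 4) → 0 H
  atom 8: N, bond orders sum to 1 (valence 3) → 2 H
  atom 9: C, bond orders sum to 4 (valence 4) → 0 H
  atom 10: O, bond orders sum to 2 (valence 2) → 0 H
  atom 11: O, bond orders sum to 2 (valence 2) → 0 H
  atom 12: C, bond orders sum to 1 (valence 4) → 3 H
Totals → C:8, H:10, N:2, O:2.
In Hill order: C8H10N2O2.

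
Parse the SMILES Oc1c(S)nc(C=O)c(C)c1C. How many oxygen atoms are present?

2

Scan the SMILES for O atoms (remember two-letter symbols like Cl and Br are single atoms).
Oxygen count: 2.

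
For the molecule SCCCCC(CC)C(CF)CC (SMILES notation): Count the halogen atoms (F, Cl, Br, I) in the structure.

1

Halogen atoms appear at heavy-atom position 11 (1×F).
Other groups present: 1 thiol.
Halogen count: 1.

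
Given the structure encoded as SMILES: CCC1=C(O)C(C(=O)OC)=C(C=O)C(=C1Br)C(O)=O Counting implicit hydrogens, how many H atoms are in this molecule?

Walk through each heavy atom and fill implicit hydrogens from standard valence (C 4, N 3, O 2, S 2, halogen 1):
  atom 1: C, bond orders sum to 1 (valence 4) → 3 H
  atom 2: C, bond orders sum to 2 (valence 4) → 2 H
  atom 3: C, bond orders sum to 4 (valence 4) → 0 H
  atom 4: C, bond orders sum to 4 (valence 4) → 0 H
  atom 5: O, bond orders sum to 1 (valence 2) → 1 H
  atom 6: C, bond orders sum to 4 (valence 4) → 0 H
  atom 7: C, bond orders sum to 4 (valence 4) → 0 H
  atom 8: O, bond orders sum to 2 (valence 2) → 0 H
  atom 9: O, bond orders sum to 2 (valence 2) → 0 H
  atom 10: C, bond orders sum to 1 (valence 4) → 3 H
  atom 11: C, bond orders sum to 4 (valence 4) → 0 H
  atom 12: C, bond orders sum to 3 (valence 4) → 1 H
  atom 13: O, bond orders sum to 2 (valence 2) → 0 H
  atom 14: C, bond orders sum to 4 (valence 4) → 0 H
  atom 15: C, bond orders sum to 4 (valence 4) → 0 H
  atom 16: Br (halogen, monovalent) → 0 H
  atom 17: C, bond orders sum to 4 (valence 4) → 0 H
  atom 18: O, bond orders sum to 1 (valence 2) → 1 H
  atom 19: O, bond orders sum to 2 (valence 2) → 0 H
Total hydrogens: 11.

11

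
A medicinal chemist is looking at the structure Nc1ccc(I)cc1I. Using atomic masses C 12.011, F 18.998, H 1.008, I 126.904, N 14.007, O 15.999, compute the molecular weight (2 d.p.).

344.92 g/mol

First, the molecular formula is C6H5I2N (counting implicit H from valence).
  C: 6 × 12.011 = 72.066
  H: 5 × 1.008 = 5.040
  I: 2 × 126.904 = 253.808
  N: 1 × 14.007 = 14.007
Sum: 6×12.011 + 5×1.008 + 2×126.904 + 1×14.007 = 344.921 → 344.92 g/mol.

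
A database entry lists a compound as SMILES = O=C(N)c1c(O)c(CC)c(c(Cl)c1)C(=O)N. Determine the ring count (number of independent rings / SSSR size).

1

In SMILES, each pair of matching ring-closure digits denotes one ring-closing bond; the number of such bonds equals the number of independent rings.
Ring-closure bonds here: 1.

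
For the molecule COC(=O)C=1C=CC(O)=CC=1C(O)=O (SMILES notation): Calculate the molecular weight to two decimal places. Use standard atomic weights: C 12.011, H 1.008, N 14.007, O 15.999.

First, the molecular formula is C9H8O5 (counting implicit H from valence).
  C: 9 × 12.011 = 108.099
  H: 8 × 1.008 = 8.064
  O: 5 × 15.999 = 79.995
Sum: 9×12.011 + 8×1.008 + 5×15.999 = 196.158 → 196.16 g/mol.

196.16 g/mol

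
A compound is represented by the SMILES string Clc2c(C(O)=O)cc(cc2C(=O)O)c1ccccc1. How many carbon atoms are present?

Count every carbon token in the SMILES (each C, including those in ring-closure positions and inside branches).
Carbon count: 14.

14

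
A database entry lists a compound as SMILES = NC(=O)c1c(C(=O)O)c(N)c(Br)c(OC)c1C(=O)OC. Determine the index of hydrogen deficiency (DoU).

Molecular formula: C11H11BrN2O6.
DoU = (2C + 2 + N − H − X) / 2, where X is the halogen count and O/S are ignored.
    = (2·11 + 2 + 2 − 11 − 1) / 2 = 14 / 2 = 7.

7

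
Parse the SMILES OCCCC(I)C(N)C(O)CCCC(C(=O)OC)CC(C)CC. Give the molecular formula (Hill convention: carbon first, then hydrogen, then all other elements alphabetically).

C17H34INO4

Walk through each heavy atom and fill implicit hydrogens from standard valence (C 4, N 3, O 2, S 2, halogen 1):
  atom 1: O, bond orders sum to 1 (valence 2) → 1 H
  atom 2: C, bond orders sum to 2 (valence 4) → 2 H
  atom 3: C, bond orders sum to 2 (valence 4) → 2 H
  atom 4: C, bond orders sum to 2 (valence 4) → 2 H
  atom 5: C, bond orders sum to 3 (valence 4) → 1 H
  atom 6: I (halogen, monovalent) → 0 H
  atom 7: C, bond orders sum to 3 (valence 4) → 1 H
  atom 8: N, bond orders sum to 1 (valence 3) → 2 H
  atom 9: C, bond orders sum to 3 (valence 4) → 1 H
  atom 10: O, bond orders sum to 1 (valence 2) → 1 H
  atom 11: C, bond orders sum to 2 (valence 4) → 2 H
  atom 12: C, bond orders sum to 2 (valence 4) → 2 H
  atom 13: C, bond orders sum to 2 (valence 4) → 2 H
  atom 14: C, bond orders sum to 3 (valence 4) → 1 H
  atom 15: C, bond orders sum to 4 (valence 4) → 0 H
  atom 16: O, bond orders sum to 2 (valence 2) → 0 H
  atom 17: O, bond orders sum to 2 (valence 2) → 0 H
  atom 18: C, bond orders sum to 1 (valence 4) → 3 H
  atom 19: C, bond orders sum to 2 (valence 4) → 2 H
  atom 20: C, bond orders sum to 3 (valence 4) → 1 H
  atom 21: C, bond orders sum to 1 (valence 4) → 3 H
  atom 22: C, bond orders sum to 2 (valence 4) → 2 H
  atom 23: C, bond orders sum to 1 (valence 4) → 3 H
Totals → C:17, H:34, I:1, N:1, O:4.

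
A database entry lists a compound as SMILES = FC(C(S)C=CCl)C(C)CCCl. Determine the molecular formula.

C8H13Cl2FS

Walk through each heavy atom and fill implicit hydrogens from standard valence (C 4, N 3, O 2, S 2, halogen 1):
  atom 1: F (halogen, monovalent) → 0 H
  atom 2: C, bond orders sum to 3 (valence 4) → 1 H
  atom 3: C, bond orders sum to 3 (valence 4) → 1 H
  atom 4: S, bond orders sum to 1 (valence 2) → 1 H
  atom 5: C, bond orders sum to 3 (valence 4) → 1 H
  atom 6: C, bond orders sum to 3 (valence 4) → 1 H
  atom 7: Cl (halogen, monovalent) → 0 H
  atom 8: C, bond orders sum to 3 (valence 4) → 1 H
  atom 9: C, bond orders sum to 1 (valence 4) → 3 H
  atom 10: C, bond orders sum to 2 (valence 4) → 2 H
  atom 11: C, bond orders sum to 2 (valence 4) → 2 H
  atom 12: Cl (halogen, monovalent) → 0 H
Totals → C:8, H:13, Cl:2, F:1, S:1.
In Hill order: C8H13Cl2FS.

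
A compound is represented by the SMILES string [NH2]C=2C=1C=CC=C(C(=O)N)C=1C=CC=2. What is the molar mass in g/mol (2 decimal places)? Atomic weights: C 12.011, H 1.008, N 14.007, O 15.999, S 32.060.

First, the molecular formula is C11H10N2O (counting implicit H from valence).
  C: 11 × 12.011 = 132.121
  H: 10 × 1.008 = 10.080
  N: 2 × 14.007 = 28.014
  O: 1 × 15.999 = 15.999
Sum: 11×12.011 + 10×1.008 + 2×14.007 + 1×15.999 = 186.214 → 186.21 g/mol.

186.21 g/mol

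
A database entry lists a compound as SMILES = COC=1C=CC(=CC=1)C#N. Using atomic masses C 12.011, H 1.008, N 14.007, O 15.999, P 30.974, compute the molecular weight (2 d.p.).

133.15 g/mol

First, the molecular formula is C8H7NO (counting implicit H from valence).
  C: 8 × 12.011 = 96.088
  H: 7 × 1.008 = 7.056
  N: 1 × 14.007 = 14.007
  O: 1 × 15.999 = 15.999
Sum: 8×12.011 + 7×1.008 + 1×14.007 + 1×15.999 = 133.150 → 133.15 g/mol.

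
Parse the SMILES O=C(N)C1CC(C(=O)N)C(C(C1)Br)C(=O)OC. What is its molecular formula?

Walk through each heavy atom and fill implicit hydrogens from standard valence (C 4, N 3, O 2, S 2, halogen 1):
  atom 1: O, bond orders sum to 2 (valence 2) → 0 H
  atom 2: C, bond orders sum to 4 (valence 4) → 0 H
  atom 3: N, bond orders sum to 1 (valence 3) → 2 H
  atom 4: C, bond orders sum to 3 (valence 4) → 1 H
  atom 5: C, bond orders sum to 2 (valence 4) → 2 H
  atom 6: C, bond orders sum to 3 (valence 4) → 1 H
  atom 7: C, bond orders sum to 4 (valence 4) → 0 H
  atom 8: O, bond orders sum to 2 (valence 2) → 0 H
  atom 9: N, bond orders sum to 1 (valence 3) → 2 H
  atom 10: C, bond orders sum to 3 (valence 4) → 1 H
  atom 11: C, bond orders sum to 3 (valence 4) → 1 H
  atom 12: C, bond orders sum to 2 (valence 4) → 2 H
  atom 13: Br (halogen, monovalent) → 0 H
  atom 14: C, bond orders sum to 4 (valence 4) → 0 H
  atom 15: O, bond orders sum to 2 (valence 2) → 0 H
  atom 16: O, bond orders sum to 2 (valence 2) → 0 H
  atom 17: C, bond orders sum to 1 (valence 4) → 3 H
Totals → C:10, H:15, Br:1, N:2, O:4.
In Hill order: C10H15BrN2O4.

C10H15BrN2O4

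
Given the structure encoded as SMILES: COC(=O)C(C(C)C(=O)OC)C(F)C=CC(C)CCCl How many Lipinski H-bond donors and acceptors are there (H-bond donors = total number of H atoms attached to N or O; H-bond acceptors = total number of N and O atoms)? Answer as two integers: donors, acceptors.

0, 4

Donors: find every N or O and count the H atoms it carries.
  atom 2 (O): bond orders sum to 2 → 0 H
  atom 4 (O): bond orders sum to 2 → 0 H
  atom 9 (O): bond orders sum to 2 → 0 H
  atom 10 (O): bond orders sum to 2 → 0 H
Lipinski HBD = 0.
Acceptors: N atoms = 0, O atoms = 4 → HBA = 4.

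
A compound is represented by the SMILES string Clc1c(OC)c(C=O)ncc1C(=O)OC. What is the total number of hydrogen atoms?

Walk through each heavy atom and fill implicit hydrogens from standard valence (C 4, N 3, O 2, S 2, halogen 1); for lowercase aromatic atoms, an aromatic c carries 1 H when it has two neighbours and 0 H with three, and aromatic n carries 0 H:
  atom 1: Cl (halogen, monovalent) → 0 H
  atom 2: aromatic c, 3 neighbours → 0 H
  atom 3: aromatic c, 3 neighbours → 0 H
  atom 4: O, bond orders sum to 2 (valence 2) → 0 H
  atom 5: C, bond orders sum to 1 (valence 4) → 3 H
  atom 6: aromatic c, 3 neighbours → 0 H
  atom 7: C, bond orders sum to 3 (valence 4) → 1 H
  atom 8: O, bond orders sum to 2 (valence 2) → 0 H
  atom 9: aromatic n, 2 neighbours → 0 H
  atom 10: aromatic c, 2 neighbours → 1 H
  atom 11: aromatic c, 3 neighbours → 0 H
  atom 12: C, bond orders sum to 4 (valence 4) → 0 H
  atom 13: O, bond orders sum to 2 (valence 2) → 0 H
  atom 14: O, bond orders sum to 2 (valence 2) → 0 H
  atom 15: C, bond orders sum to 1 (valence 4) → 3 H
Total hydrogens: 8.

8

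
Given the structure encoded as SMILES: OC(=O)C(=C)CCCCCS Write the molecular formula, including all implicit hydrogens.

Walk through each heavy atom and fill implicit hydrogens from standard valence (C 4, N 3, O 2, S 2, halogen 1):
  atom 1: O, bond orders sum to 1 (valence 2) → 1 H
  atom 2: C, bond orders sum to 4 (valence 4) → 0 H
  atom 3: O, bond orders sum to 2 (valence 2) → 0 H
  atom 4: C, bond orders sum to 4 (valence 4) → 0 H
  atom 5: C, bond orders sum to 2 (valence 4) → 2 H
  atom 6: C, bond orders sum to 2 (valence 4) → 2 H
  atom 7: C, bond orders sum to 2 (valence 4) → 2 H
  atom 8: C, bond orders sum to 2 (valence 4) → 2 H
  atom 9: C, bond orders sum to 2 (valence 4) → 2 H
  atom 10: C, bond orders sum to 2 (valence 4) → 2 H
  atom 11: S, bond orders sum to 1 (valence 2) → 1 H
Totals → C:8, H:14, O:2, S:1.
In Hill order: C8H14O2S.

C8H14O2S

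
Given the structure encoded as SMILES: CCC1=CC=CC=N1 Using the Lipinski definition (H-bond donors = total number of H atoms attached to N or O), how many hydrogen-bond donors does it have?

Donors: find every N or O and count the H atoms it carries.
  atom 8 (N): bond orders sum to 3 → 0 H
Lipinski HBD = 0.

0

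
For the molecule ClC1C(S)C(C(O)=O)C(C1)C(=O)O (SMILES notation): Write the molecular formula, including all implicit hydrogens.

C7H9ClO4S

Walk through each heavy atom and fill implicit hydrogens from standard valence (C 4, N 3, O 2, S 2, halogen 1):
  atom 1: Cl (halogen, monovalent) → 0 H
  atom 2: C, bond orders sum to 3 (valence 4) → 1 H
  atom 3: C, bond orders sum to 3 (valence 4) → 1 H
  atom 4: S, bond orders sum to 1 (valence 2) → 1 H
  atom 5: C, bond orders sum to 3 (valence 4) → 1 H
  atom 6: C, bond orders sum to 4 (valence 4) → 0 H
  atom 7: O, bond orders sum to 1 (valence 2) → 1 H
  atom 8: O, bond orders sum to 2 (valence 2) → 0 H
  atom 9: C, bond orders sum to 3 (valence 4) → 1 H
  atom 10: C, bond orders sum to 2 (valence 4) → 2 H
  atom 11: C, bond orders sum to 4 (valence 4) → 0 H
  atom 12: O, bond orders sum to 2 (valence 2) → 0 H
  atom 13: O, bond orders sum to 1 (valence 2) → 1 H
Totals → C:7, H:9, Cl:1, O:4, S:1.
In Hill order: C7H9ClO4S.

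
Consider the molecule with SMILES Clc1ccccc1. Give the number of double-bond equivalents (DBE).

Molecular formula: C6H5Cl.
DoU = (2C + 2 + N − H − X) / 2, where X is the halogen count and O/S are ignored.
    = (2·6 + 2 + 0 − 5 − 1) / 2 = 8 / 2 = 4.

4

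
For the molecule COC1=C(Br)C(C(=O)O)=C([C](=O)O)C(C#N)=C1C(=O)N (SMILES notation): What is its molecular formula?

Walk through each heavy atom and fill implicit hydrogens from standard valence (C 4, N 3, O 2, S 2, halogen 1):
  atom 1: C, bond orders sum to 1 (valence 4) → 3 H
  atom 2: O, bond orders sum to 2 (valence 2) → 0 H
  atom 3: C, bond orders sum to 4 (valence 4) → 0 H
  atom 4: C, bond orders sum to 4 (valence 4) → 0 H
  atom 5: Br (halogen, monovalent) → 0 H
  atom 6: C, bond orders sum to 4 (valence 4) → 0 H
  atom 7: C, bond orders sum to 4 (valence 4) → 0 H
  atom 8: O, bond orders sum to 2 (valence 2) → 0 H
  atom 9: O, bond orders sum to 1 (valence 2) → 1 H
  atom 10: C, bond orders sum to 4 (valence 4) → 0 H
  atom 11: C with explicit H count 0
  atom 12: O, bond orders sum to 2 (valence 2) → 0 H
  atom 13: O, bond orders sum to 1 (valence 2) → 1 H
  atom 14: C, bond orders sum to 4 (valence 4) → 0 H
  atom 15: C, bond orders sum to 4 (valence 4) → 0 H
  atom 16: N, bond orders sum to 3 (valence 3) → 0 H
  atom 17: C, bond orders sum to 4 (valence 4) → 0 H
  atom 18: C, bond orders sum to 4 (valence 4) → 0 H
  atom 19: O, bond orders sum to 2 (valence 2) → 0 H
  atom 20: N, bond orders sum to 1 (valence 3) → 2 H
Totals → C:11, H:7, Br:1, N:2, O:6.

C11H7BrN2O6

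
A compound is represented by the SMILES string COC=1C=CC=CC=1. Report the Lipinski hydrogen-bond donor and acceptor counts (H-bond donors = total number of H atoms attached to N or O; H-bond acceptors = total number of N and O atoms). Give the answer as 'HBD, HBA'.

0, 1

Donors: find every N or O and count the H atoms it carries.
  atom 2 (O): bond orders sum to 2 → 0 H
Lipinski HBD = 0.
Acceptors: N atoms = 0, O atoms = 1 → HBA = 1.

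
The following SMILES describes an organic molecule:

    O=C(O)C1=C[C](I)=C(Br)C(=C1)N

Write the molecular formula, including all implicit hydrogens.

Walk through each heavy atom and fill implicit hydrogens from standard valence (C 4, N 3, O 2, S 2, halogen 1):
  atom 1: O, bond orders sum to 2 (valence 2) → 0 H
  atom 2: C, bond orders sum to 4 (valence 4) → 0 H
  atom 3: O, bond orders sum to 1 (valence 2) → 1 H
  atom 4: C, bond orders sum to 4 (valence 4) → 0 H
  atom 5: C, bond orders sum to 3 (valence 4) → 1 H
  atom 6: C with explicit H count 0
  atom 7: I (halogen, monovalent) → 0 H
  atom 8: C, bond orders sum to 4 (valence 4) → 0 H
  atom 9: Br (halogen, monovalent) → 0 H
  atom 10: C, bond orders sum to 4 (valence 4) → 0 H
  atom 11: C, bond orders sum to 3 (valence 4) → 1 H
  atom 12: N, bond orders sum to 1 (valence 3) → 2 H
Totals → C:7, H:5, Br:1, I:1, N:1, O:2.

C7H5BrINO2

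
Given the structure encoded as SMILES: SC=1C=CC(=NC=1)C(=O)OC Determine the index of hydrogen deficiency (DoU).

5

Degree of unsaturation = (number of rings) + (number of π bonds).
Ring closures in the SMILES: 1.
π bonds: 4 double bonds (each 1 DoU) → 4 DoU from unsaturation.
Total DoU = 1 + 4 = 5.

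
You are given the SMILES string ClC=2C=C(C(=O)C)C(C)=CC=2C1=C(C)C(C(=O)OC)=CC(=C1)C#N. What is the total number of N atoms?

1

Scan the SMILES for N atoms (remember two-letter symbols like Cl and Br are single atoms).
Nitrogen count: 1.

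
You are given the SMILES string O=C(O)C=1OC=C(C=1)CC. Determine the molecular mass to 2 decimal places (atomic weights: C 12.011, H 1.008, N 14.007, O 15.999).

140.14 g/mol

First, the molecular formula is C7H8O3 (counting implicit H from valence).
  C: 7 × 12.011 = 84.077
  H: 8 × 1.008 = 8.064
  O: 3 × 15.999 = 47.997
Sum: 7×12.011 + 8×1.008 + 3×15.999 = 140.138 → 140.14 g/mol.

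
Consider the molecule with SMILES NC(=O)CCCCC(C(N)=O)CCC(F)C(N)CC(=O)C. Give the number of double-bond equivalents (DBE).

Degree of unsaturation = (number of rings) + (number of π bonds).
Ring closures in the SMILES: 0.
π bonds: 3 double bonds (each 1 DoU) → 3 DoU from unsaturation.
Total DoU = 0 + 3 = 3.

3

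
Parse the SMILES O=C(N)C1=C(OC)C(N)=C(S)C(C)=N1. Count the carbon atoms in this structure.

8

Count every carbon token in the SMILES (each C, including those in ring-closure positions and inside branches).
Carbon count: 8.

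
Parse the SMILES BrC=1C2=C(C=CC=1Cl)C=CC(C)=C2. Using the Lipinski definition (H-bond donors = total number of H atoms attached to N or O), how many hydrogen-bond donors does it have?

0

Donors: find every N or O and count the H atoms it carries.
  (no N or O atoms present)
Lipinski HBD = 0.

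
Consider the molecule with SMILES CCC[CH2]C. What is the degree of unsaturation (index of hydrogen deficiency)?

Molecular formula: C5H12.
DoU = (2C + 2 + N − H − X) / 2, where X is the halogen count and O/S are ignored.
    = (2·5 + 2 + 0 − 12 − 0) / 2 = 0 / 2 = 0.

0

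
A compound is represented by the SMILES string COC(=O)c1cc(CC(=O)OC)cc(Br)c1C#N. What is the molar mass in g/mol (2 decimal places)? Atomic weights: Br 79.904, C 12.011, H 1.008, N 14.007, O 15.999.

312.12 g/mol

First, the molecular formula is C12H10BrNO4 (counting implicit H from valence).
  Br: 1 × 79.904 = 79.904
  C: 12 × 12.011 = 144.132
  H: 10 × 1.008 = 10.080
  N: 1 × 14.007 = 14.007
  O: 4 × 15.999 = 63.996
Sum: 1×79.904 + 12×12.011 + 10×1.008 + 1×14.007 + 4×15.999 = 312.119 → 312.12 g/mol.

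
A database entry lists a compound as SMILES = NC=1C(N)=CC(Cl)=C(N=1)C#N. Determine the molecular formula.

C6H5ClN4

Walk through each heavy atom and fill implicit hydrogens from standard valence (C 4, N 3, O 2, S 2, halogen 1):
  atom 1: N, bond orders sum to 1 (valence 3) → 2 H
  atom 2: C, bond orders sum to 4 (valence 4) → 0 H
  atom 3: C, bond orders sum to 4 (valence 4) → 0 H
  atom 4: N, bond orders sum to 1 (valence 3) → 2 H
  atom 5: C, bond orders sum to 3 (valence 4) → 1 H
  atom 6: C, bond orders sum to 4 (valence 4) → 0 H
  atom 7: Cl (halogen, monovalent) → 0 H
  atom 8: C, bond orders sum to 4 (valence 4) → 0 H
  atom 9: N, bond orders sum to 3 (valence 3) → 0 H
  atom 10: C, bond orders sum to 4 (valence 4) → 0 H
  atom 11: N, bond orders sum to 3 (valence 3) → 0 H
Totals → C:6, H:5, Cl:1, N:4.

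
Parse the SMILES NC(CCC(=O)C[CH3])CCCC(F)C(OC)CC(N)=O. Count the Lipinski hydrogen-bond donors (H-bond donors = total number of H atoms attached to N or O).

4

Donors: find every N or O and count the H atoms it carries.
  atom 1 (N): bond orders sum to 1 → 2 H
  atom 6 (O): bond orders sum to 2 → 0 H
  atom 15 (O): bond orders sum to 2 → 0 H
  atom 19 (N): bond orders sum to 1 → 2 H
  atom 20 (O): bond orders sum to 2 → 0 H
Lipinski HBD = 4.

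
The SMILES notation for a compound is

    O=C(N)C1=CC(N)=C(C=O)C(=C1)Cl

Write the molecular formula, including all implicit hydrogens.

C8H7ClN2O2

Walk through each heavy atom and fill implicit hydrogens from standard valence (C 4, N 3, O 2, S 2, halogen 1):
  atom 1: O, bond orders sum to 2 (valence 2) → 0 H
  atom 2: C, bond orders sum to 4 (valence 4) → 0 H
  atom 3: N, bond orders sum to 1 (valence 3) → 2 H
  atom 4: C, bond orders sum to 4 (valence 4) → 0 H
  atom 5: C, bond orders sum to 3 (valence 4) → 1 H
  atom 6: C, bond orders sum to 4 (valence 4) → 0 H
  atom 7: N, bond orders sum to 1 (valence 3) → 2 H
  atom 8: C, bond orders sum to 4 (valence 4) → 0 H
  atom 9: C, bond orders sum to 3 (valence 4) → 1 H
  atom 10: O, bond orders sum to 2 (valence 2) → 0 H
  atom 11: C, bond orders sum to 4 (valence 4) → 0 H
  atom 12: C, bond orders sum to 3 (valence 4) → 1 H
  atom 13: Cl (halogen, monovalent) → 0 H
Totals → C:8, H:7, Cl:1, N:2, O:2.
In Hill order: C8H7ClN2O2.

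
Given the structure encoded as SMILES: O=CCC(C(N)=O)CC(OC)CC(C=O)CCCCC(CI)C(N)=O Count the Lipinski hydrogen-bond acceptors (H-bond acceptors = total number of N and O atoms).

7

N atoms: 2; O atoms: 5.
Lipinski HBA = 2 + 5 = 7.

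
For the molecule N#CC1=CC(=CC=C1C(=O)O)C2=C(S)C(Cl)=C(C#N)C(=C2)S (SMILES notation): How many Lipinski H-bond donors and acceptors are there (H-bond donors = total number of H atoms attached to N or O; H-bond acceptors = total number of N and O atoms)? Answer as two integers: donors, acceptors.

Donors: find every N or O and count the H atoms it carries.
  atom 1 (N): bond orders sum to 3 → 0 H
  atom 10 (O): bond orders sum to 2 → 0 H
  atom 11 (O): bond orders sum to 1 → 1 H
  atom 19 (N): bond orders sum to 3 → 0 H
Lipinski HBD = 1.
Acceptors: N atoms = 2, O atoms = 2 → HBA = 4.

1, 4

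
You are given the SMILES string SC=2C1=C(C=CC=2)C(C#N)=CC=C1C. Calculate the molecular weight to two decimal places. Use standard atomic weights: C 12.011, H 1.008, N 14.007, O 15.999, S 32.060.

199.27 g/mol

First, the molecular formula is C12H9NS (counting implicit H from valence).
  C: 12 × 12.011 = 144.132
  H: 9 × 1.008 = 9.072
  N: 1 × 14.007 = 14.007
  S: 1 × 32.060 = 32.060
Sum: 12×12.011 + 9×1.008 + 1×14.007 + 1×32.060 = 199.271 → 199.27 g/mol.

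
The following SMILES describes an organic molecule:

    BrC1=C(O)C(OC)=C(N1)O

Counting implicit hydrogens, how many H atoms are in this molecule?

Walk through each heavy atom and fill implicit hydrogens from standard valence (C 4, N 3, O 2, S 2, halogen 1):
  atom 1: Br (halogen, monovalent) → 0 H
  atom 2: C, bond orders sum to 4 (valence 4) → 0 H
  atom 3: C, bond orders sum to 4 (valence 4) → 0 H
  atom 4: O, bond orders sum to 1 (valence 2) → 1 H
  atom 5: C, bond orders sum to 4 (valence 4) → 0 H
  atom 6: O, bond orders sum to 2 (valence 2) → 0 H
  atom 7: C, bond orders sum to 1 (valence 4) → 3 H
  atom 8: C, bond orders sum to 4 (valence 4) → 0 H
  atom 9: N, bond orders sum to 2 (valence 3) → 1 H
  atom 10: O, bond orders sum to 1 (valence 2) → 1 H
Total hydrogens: 6.

6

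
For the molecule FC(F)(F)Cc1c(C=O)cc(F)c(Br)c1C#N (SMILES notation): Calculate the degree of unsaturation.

Molecular formula: C10H4BrF4NO.
DoU = (2C + 2 + N − H − X) / 2, where X is the halogen count and O/S are ignored.
    = (2·10 + 2 + 1 − 4 − 5) / 2 = 14 / 2 = 7.

7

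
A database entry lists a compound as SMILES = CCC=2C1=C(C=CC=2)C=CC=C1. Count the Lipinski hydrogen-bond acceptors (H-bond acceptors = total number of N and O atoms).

0

N atoms: 0; O atoms: 0.
Lipinski HBA = 0 + 0 = 0.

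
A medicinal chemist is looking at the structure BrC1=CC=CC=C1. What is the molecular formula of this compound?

Walk through each heavy atom and fill implicit hydrogens from standard valence (C 4, N 3, O 2, S 2, halogen 1):
  atom 1: Br (halogen, monovalent) → 0 H
  atom 2: C, bond orders sum to 4 (valence 4) → 0 H
  atom 3: C, bond orders sum to 3 (valence 4) → 1 H
  atom 4: C, bond orders sum to 3 (valence 4) → 1 H
  atom 5: C, bond orders sum to 3 (valence 4) → 1 H
  atom 6: C, bond orders sum to 3 (valence 4) → 1 H
  atom 7: C, bond orders sum to 3 (valence 4) → 1 H
Totals → C:6, H:5, Br:1.

C6H5Br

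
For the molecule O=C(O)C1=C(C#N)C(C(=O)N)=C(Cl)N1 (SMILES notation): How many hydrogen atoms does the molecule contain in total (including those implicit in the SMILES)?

4

Walk through each heavy atom and fill implicit hydrogens from standard valence (C 4, N 3, O 2, S 2, halogen 1):
  atom 1: O, bond orders sum to 2 (valence 2) → 0 H
  atom 2: C, bond orders sum to 4 (valence 4) → 0 H
  atom 3: O, bond orders sum to 1 (valence 2) → 1 H
  atom 4: C, bond orders sum to 4 (valence 4) → 0 H
  atom 5: C, bond orders sum to 4 (valence 4) → 0 H
  atom 6: C, bond orders sum to 4 (valence 4) → 0 H
  atom 7: N, bond orders sum to 3 (valence 3) → 0 H
  atom 8: C, bond orders sum to 4 (valence 4) → 0 H
  atom 9: C, bond orders sum to 4 (valence 4) → 0 H
  atom 10: O, bond orders sum to 2 (valence 2) → 0 H
  atom 11: N, bond orders sum to 1 (valence 3) → 2 H
  atom 12: C, bond orders sum to 4 (valence 4) → 0 H
  atom 13: Cl (halogen, monovalent) → 0 H
  atom 14: N, bond orders sum to 2 (valence 3) → 1 H
Total hydrogens: 4.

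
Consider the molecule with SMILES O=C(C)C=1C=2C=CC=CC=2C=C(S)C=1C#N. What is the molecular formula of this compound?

Walk through each heavy atom and fill implicit hydrogens from standard valence (C 4, N 3, O 2, S 2, halogen 1):
  atom 1: O, bond orders sum to 2 (valence 2) → 0 H
  atom 2: C, bond orders sum to 4 (valence 4) → 0 H
  atom 3: C, bond orders sum to 1 (valence 4) → 3 H
  atom 4: C, bond orders sum to 4 (valence 4) → 0 H
  atom 5: C, bond orders sum to 4 (valence 4) → 0 H
  atom 6: C, bond orders sum to 3 (valence 4) → 1 H
  atom 7: C, bond orders sum to 3 (valence 4) → 1 H
  atom 8: C, bond orders sum to 3 (valence 4) → 1 H
  atom 9: C, bond orders sum to 3 (valence 4) → 1 H
  atom 10: C, bond orders sum to 4 (valence 4) → 0 H
  atom 11: C, bond orders sum to 3 (valence 4) → 1 H
  atom 12: C, bond orders sum to 4 (valence 4) → 0 H
  atom 13: S, bond orders sum to 1 (valence 2) → 1 H
  atom 14: C, bond orders sum to 4 (valence 4) → 0 H
  atom 15: C, bond orders sum to 4 (valence 4) → 0 H
  atom 16: N, bond orders sum to 3 (valence 3) → 0 H
Totals → C:13, H:9, N:1, O:1, S:1.

C13H9NOS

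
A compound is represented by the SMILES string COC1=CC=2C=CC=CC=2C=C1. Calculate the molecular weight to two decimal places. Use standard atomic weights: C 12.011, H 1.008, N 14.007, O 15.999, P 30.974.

First, the molecular formula is C11H10O (counting implicit H from valence).
  C: 11 × 12.011 = 132.121
  H: 10 × 1.008 = 10.080
  O: 1 × 15.999 = 15.999
Sum: 11×12.011 + 10×1.008 + 1×15.999 = 158.200 → 158.20 g/mol.

158.20 g/mol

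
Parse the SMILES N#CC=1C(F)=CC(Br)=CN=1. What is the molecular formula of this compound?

C6H2BrFN2

Walk through each heavy atom and fill implicit hydrogens from standard valence (C 4, N 3, O 2, S 2, halogen 1):
  atom 1: N, bond orders sum to 3 (valence 3) → 0 H
  atom 2: C, bond orders sum to 4 (valence 4) → 0 H
  atom 3: C, bond orders sum to 4 (valence 4) → 0 H
  atom 4: C, bond orders sum to 4 (valence 4) → 0 H
  atom 5: F (halogen, monovalent) → 0 H
  atom 6: C, bond orders sum to 3 (valence 4) → 1 H
  atom 7: C, bond orders sum to 4 (valence 4) → 0 H
  atom 8: Br (halogen, monovalent) → 0 H
  atom 9: C, bond orders sum to 3 (valence 4) → 1 H
  atom 10: N, bond orders sum to 3 (valence 3) → 0 H
Totals → C:6, H:2, Br:1, F:1, N:2.
In Hill order: C6H2BrFN2.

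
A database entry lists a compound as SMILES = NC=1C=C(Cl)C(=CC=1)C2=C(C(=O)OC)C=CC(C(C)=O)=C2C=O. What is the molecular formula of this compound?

C17H14ClNO4

Walk through each heavy atom and fill implicit hydrogens from standard valence (C 4, N 3, O 2, S 2, halogen 1):
  atom 1: N, bond orders sum to 1 (valence 3) → 2 H
  atom 2: C, bond orders sum to 4 (valence 4) → 0 H
  atom 3: C, bond orders sum to 3 (valence 4) → 1 H
  atom 4: C, bond orders sum to 4 (valence 4) → 0 H
  atom 5: Cl (halogen, monovalent) → 0 H
  atom 6: C, bond orders sum to 4 (valence 4) → 0 H
  atom 7: C, bond orders sum to 3 (valence 4) → 1 H
  atom 8: C, bond orders sum to 3 (valence 4) → 1 H
  atom 9: C, bond orders sum to 4 (valence 4) → 0 H
  atom 10: C, bond orders sum to 4 (valence 4) → 0 H
  atom 11: C, bond orders sum to 4 (valence 4) → 0 H
  atom 12: O, bond orders sum to 2 (valence 2) → 0 H
  atom 13: O, bond orders sum to 2 (valence 2) → 0 H
  atom 14: C, bond orders sum to 1 (valence 4) → 3 H
  atom 15: C, bond orders sum to 3 (valence 4) → 1 H
  atom 16: C, bond orders sum to 3 (valence 4) → 1 H
  atom 17: C, bond orders sum to 4 (valence 4) → 0 H
  atom 18: C, bond orders sum to 4 (valence 4) → 0 H
  atom 19: C, bond orders sum to 1 (valence 4) → 3 H
  atom 20: O, bond orders sum to 2 (valence 2) → 0 H
  atom 21: C, bond orders sum to 4 (valence 4) → 0 H
  atom 22: C, bond orders sum to 3 (valence 4) → 1 H
  atom 23: O, bond orders sum to 2 (valence 2) → 0 H
Totals → C:17, H:14, Cl:1, N:1, O:4.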